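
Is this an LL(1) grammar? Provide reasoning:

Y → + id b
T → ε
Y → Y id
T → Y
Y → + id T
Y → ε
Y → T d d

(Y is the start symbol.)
No. Predict set conflict for Y: { '+' }

Relevant sets:
  FIRST(Y) = { '+', 'd', 'id', ε }
  FIRST(T) = { '+', 'd', 'id', ε }
  FOLLOW(Y) = { $, 'd', 'id' }
  FOLLOW(T) = { $, 'd', 'id' }

For Y:
  PREDICT(Y → '+' id b) = { '+' }
  PREDICT(Y → Y id) = { '+', 'd', 'id' }
  PREDICT(Y → '+' id T) = { '+' }
  PREDICT(Y → ε) = { $, 'd', 'id' }
  PREDICT(Y → T d d) = { '+', 'd', 'id' }
For T:
  PREDICT(T → ε) = { $, 'd', 'id' }
  PREDICT(T → Y) = { $, '+', 'd', 'id' }

Conflict found: Predict set conflict for Y: { '+' }
The grammar is NOT LL(1).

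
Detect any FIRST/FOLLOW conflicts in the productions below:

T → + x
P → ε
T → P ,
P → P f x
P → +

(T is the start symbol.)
Yes. P → P f x with FOLLOW(P) on { 'f' }

Nullable non-terminals: P.
FIRST sets used below: FIRST(P) = { '+', 'f', ε }

P: nullable alternative(s) P → ε; FOLLOW(P) = { ',', 'f' }
  P → ε: FIRST \ {ε} = { } — this is the only nullable alternative, skip
  P → P f x: FIRST \ {ε} = { '+', 'f' } — overlaps FOLLOW(P) on { 'f' }: CONFLICT
  P → +: FIRST \ {ε} = { '+' } — disjoint from FOLLOW(P)

T has no nullable alternative, so no FIRST/FOLLOW check is needed there.

So the grammar has 1 FIRST/FOLLOW conflict (marked CONFLICT above).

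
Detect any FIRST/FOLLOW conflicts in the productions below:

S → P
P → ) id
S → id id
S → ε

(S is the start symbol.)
No FIRST/FOLLOW conflicts.

Nullable non-terminals: S.
FIRST sets used below: FIRST(P) = { ')' }

S: nullable alternative(s) S → ε; FOLLOW(S) = { $ }
  S → P: FIRST \ {ε} = { ')' } — disjoint from FOLLOW(S)
  S → id id: FIRST \ {ε} = { 'id' } — disjoint from FOLLOW(S)
  S → ε: FIRST \ {ε} = { } — this is the only nullable alternative, skip

P has no nullable alternative, so no FIRST/FOLLOW check is needed there.

No FIRST/FOLLOW conflicts found.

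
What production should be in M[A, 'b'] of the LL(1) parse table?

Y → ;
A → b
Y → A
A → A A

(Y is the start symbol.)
A → b, A → A A

To find M[A, 'b'], we find productions for A where 'b' is in the predict set (PREDICT(N → α) = (FIRST(α) \ {ε}) ∪ (FOLLOW(N) if α ⇒* ε)).

Relevant sets:
  FIRST(A) = { 'b' }

A → b: PREDICT = { 'b' }
  'b' is in predict set, so this production goes in M[A, 'b']
A → A A: PREDICT = { 'b' }
  'b' is in predict set, so this production goes in M[A, 'b']

M[A, 'b'] = A → b, A → A A  (a multiply-defined cell — the grammar is not LL(1))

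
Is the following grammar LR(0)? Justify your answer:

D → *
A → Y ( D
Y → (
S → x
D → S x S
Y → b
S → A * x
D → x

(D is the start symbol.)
Augment with D' → D and build the canonical LR(0) collection (I0 = CLOSURE({[D' → . D]}), then GOTO on every symbol after a dot until no new states appear). It has 16 states:
  I0: { [A → . Y ( D], [D → . *], [D → . S x S], [D → . x], [D' → . D], [S → . A * x], [S → . x], [Y → . (], [Y → . b] }  — shift
  I1: { [Y → ( .] }  — reduce
  I2: { [D → * .] }  — reduce
  I3: { [S → A . * x] }  — shift
  I4: { [D' → D .] }  — accept
  I5: { [D → S . x S] }  — shift
  I6: { [A → Y . ( D] }  — shift
  I7: { [Y → b .] }  — reduce
  I8: { [D → x .], [S → x .] }  — 2 reduces
  I9: { [A → . Y ( D], [A → Y ( . D], [D → . *], [D → . S x S], [D → . x], [S → . A * x], [S → . x], [Y → . (], [Y → . b] }  — shift
  I10: { [A → Y ( D .] }  — reduce
  I11: { [A → . Y ( D], [D → S x . S], [S → . A * x], [S → . x], [Y → . (], [Y → . b] }  — shift
  I12: { [D → S x S .] }  — reduce
  I13: { [S → x .] }  — reduce
  I14: { [S → A * . x] }  — shift
  I15: { [S → A * x .] }  — reduce

Conflict in state I8:
  Reduce-reduce conflict: [D → x .] and [S → x .]
So the grammar is NOT LR(0).

Answer: No. Reduce-reduce conflict: [D → x .] and [S → x .]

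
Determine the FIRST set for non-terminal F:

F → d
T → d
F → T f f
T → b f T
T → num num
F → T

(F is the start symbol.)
To compute FIRST(F), examine every production with F on the left-hand side, reading each right-hand side left to right until a non-nullable symbol is reached.

FIRST sets of the other non-terminals involved (by the same procedure, iterated to a fixed point):
  FIRST(T) = { 'b', 'd', 'num' }

From F → d:
  - d is a terminal: add 'd' and stop
From F → T f f:
  - T is a non-terminal: add FIRST(T) \ {ε} = { 'b', 'd', 'num' }
    T is not nullable, so stop
From F → T:
  - T is a non-terminal: add FIRST(T) \ {ε} = { 'b', 'd', 'num' }
    T is not nullable, so stop

Collecting: FIRST(F) = { 'b', 'd', 'num' }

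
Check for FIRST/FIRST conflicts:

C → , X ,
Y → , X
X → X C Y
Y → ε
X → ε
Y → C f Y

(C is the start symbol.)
A FIRST/FIRST conflict occurs when two productions N → α and N → β for the same non-terminal have FIRST(α) ∩ FIRST(β) ≠ ∅ (with ε ∈ FIRST of a nullable right-hand side, so two nullable alternatives also conflict).

FIRST sets of the non-terminals at (or reachable through a nullable prefix from) the front of some alternative:
  FIRST(C) = { ',' }
  FIRST(X) = { ',', ε }

Productions for Y:
  Y → , X: FIRST = { ',' }
  Y → ε: FIRST = { ε }
  Y → C f Y: FIRST = { ',' }
Productions for X:
  X → X C Y: FIRST = { ',' }
  X → ε: FIRST = { ε }
C has only one production, so no FIRST/FIRST conflict is possible there.

Conflict for Y: Y → , X and Y → C f Y
  Overlap: { ',' }

Answer: Yes. Y → ',' X / Y → C f Y on { ',' }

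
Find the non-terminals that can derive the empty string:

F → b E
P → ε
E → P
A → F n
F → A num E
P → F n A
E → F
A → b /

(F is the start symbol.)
{ 'E', 'P' }

A non-terminal is nullable if it can derive ε (the empty string): either it has an ε-production, or it has a production whose right-hand side consists entirely of nullable non-terminals.

ε-productions: P → ε
So P is immediately nullable.
E → P: every symbol on the right is nullable, so E is nullable too.
No further non-terminal can be added: every production for the remaining non-terminals contains a terminal or a non-nullable non-terminal.
Nullable = { 'E', 'P' }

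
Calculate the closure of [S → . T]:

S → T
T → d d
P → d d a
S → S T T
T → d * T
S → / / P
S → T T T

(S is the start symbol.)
To compute CLOSURE, for each item [A → α.Bβ] where B is a non-terminal, add [B → .γ] for all productions B → γ; repeat for the newly added items until nothing changes.

Start with: [S → . T]
  [S → . T] has the dot before T: add [T → . d d], [T → . d * T]
No further items can be added.

CLOSURE = { [S → . T], [T → . d * T], [T → . d d] }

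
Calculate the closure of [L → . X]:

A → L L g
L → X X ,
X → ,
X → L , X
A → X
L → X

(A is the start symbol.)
{ [L → . X X ,], [L → . X], [X → . ,], [X → . L , X] }

Start with: [L → . X]
  [L → . X] has the dot before X: add [X → . ,], [X → . L , X]
  [X → . L , X] has the dot before L: add [L → . X X ,]
No further items can be added.

CLOSURE = { [L → . X X ,], [L → . X], [X → . ,], [X → . L , X] }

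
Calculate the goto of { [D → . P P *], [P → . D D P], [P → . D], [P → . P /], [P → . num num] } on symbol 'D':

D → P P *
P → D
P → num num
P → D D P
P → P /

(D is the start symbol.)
GOTO(I, 'D') = CLOSURE({ [A → αX.β] : [A → α.Xβ] ∈ I, X = 'D' })

Items with dot before 'D', with the dot advanced:
  [P → . D] → [P → D .]
  [P → . D D P] → [P → D . D P]
Closure of the advanced items:
  [P → D . D P] has the dot before D: add [D → . P P *]
  [D → . P P *] has the dot before P: add [P → . D], [P → . num num], [P → . D D P], [P → . P /]

GOTO = { [D → . P P *], [P → . D D P], [P → . D], [P → . P /], [P → . num num], [P → D . D P], [P → D .] }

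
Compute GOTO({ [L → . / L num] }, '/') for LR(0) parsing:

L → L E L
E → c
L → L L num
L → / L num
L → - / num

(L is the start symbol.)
GOTO(I, '/') = CLOSURE({ [A → αX.β] : [A → α.Xβ] ∈ I, X = '/' })

Items with dot before '/', with the dot advanced:
  [L → . / L num] → [L → / . L num]
Closure of the advanced items:
  [L → / . L num] has the dot before L: add [L → . L E L], [L → . L L num], [L → . / L num], [L → . - / num]

GOTO = { [L → . - / num], [L → . / L num], [L → . L E L], [L → . L L num], [L → / . L num] }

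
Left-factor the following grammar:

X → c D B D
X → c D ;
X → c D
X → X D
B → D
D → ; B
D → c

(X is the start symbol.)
X → c D X'
X' → B D
X' → ;
X' → ε
X → X D
B → D
D → ; B
D → c

Left-factoring transforms A → αβ₁ | αβ₂ into A → αA' and A' → β₁ | β₂
(α is the longest common prefix among the alternatives). Repeat until
no nonterminal has two alternatives with a common prefix.

Round 1: X has alternatives sharing prefix 'c D'. Introduce X': X → c D X'
  Add: X' → B D
  Add: X' → ;
  Add: X' → ε

No remaining common prefixes — done.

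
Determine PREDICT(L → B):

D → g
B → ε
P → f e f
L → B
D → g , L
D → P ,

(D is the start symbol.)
PREDICT(L → B) = (FIRST(RHS) \ {ε}) ∪ (FOLLOW(L) if ε ∈ FIRST(RHS), i.e. RHS ⇒* ε)
FIRST(B) = { ε }
FIRST(B) = { ε }
ε ∈ FIRST(B) (the right-hand side is nullable), so add FOLLOW(L) = { $ }
PREDICT(L → B) = { $ }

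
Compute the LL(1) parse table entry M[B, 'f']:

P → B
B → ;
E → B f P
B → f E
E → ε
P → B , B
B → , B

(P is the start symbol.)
B → f E

To find M[B, 'f'], we find productions for B where 'f' is in the predict set (PREDICT(N → α) = (FIRST(α) \ {ε}) ∪ (FOLLOW(N) if α ⇒* ε)).

B → ;: PREDICT = { ';' }
B → f E: PREDICT = { 'f' }
  'f' is in predict set, so this production goes in M[B, 'f']
B → , B: PREDICT = { ',' }

M[B, 'f'] = B → f E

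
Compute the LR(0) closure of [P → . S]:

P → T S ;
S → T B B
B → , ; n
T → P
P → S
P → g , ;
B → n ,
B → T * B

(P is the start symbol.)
Start with: [P → . S]
  [P → . S] has the dot before S: add [S → . T B B]
  [S → . T B B] has the dot before T: add [T → . P]
  [T → . P] has the dot before P: add [P → . T S ;], [P → . g , ;]
No further items can be added.

CLOSURE = { [P → . S], [P → . T S ;], [P → . g , ;], [S → . T B B], [T → . P] }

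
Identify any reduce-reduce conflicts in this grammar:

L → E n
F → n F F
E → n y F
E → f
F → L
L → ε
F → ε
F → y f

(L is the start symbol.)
A reduce-reduce conflict occurs when an LR(0) state has two complete items [A → α .] and [B → β .] — both call for a reduction, and with no lookahead the parser cannot choose between them.

Augment with L' → L and build the canonical LR(0) collection (I0 = CLOSURE({[L' → . L]}), then GOTO on every symbol after a dot until no new states appear). It has 16 states:
  I0: { [E → . f], [E → . n y F], [L → . E n], [L → .], [L' → . L] }  — shift, reduce
  I1: { [L → E . n] }  — shift
  I2: { [L' → L .] }  — accept
  I3: { [E → f .] }  — reduce
  I4: { [E → n . y F] }  — shift
  I5: { [E → . f], [E → . n y F], [E → n y . F], [F → . L], [F → . n F F], [F → . y f], [F → .], [L → . E n], [L → .] }  — shift, 2 reduces
  I6: { [E → n y F .] }  — reduce
  I7: { [F → L .] }  — reduce
  I8: { [E → . f], [E → . n y F], [E → n . y F], [F → . L], [F → . n F F], [F → . y f], [F → .], [F → n . F F], [L → . E n], [L → .] }  — shift, 2 reduces
  I9: { [F → y . f] }  — shift
  I10: { [F → y f .] }  — reduce
  I11: { [E → . f], [E → . n y F], [F → . L], [F → . n F F], [F → . y f], [F → .], [F → n F . F], [L → . E n], [L → .] }  — shift, 2 reduces
  I12: { [E → . f], [E → . n y F], [E → n y . F], [F → . L], [F → . n F F], [F → . y f], [F → .], [F → y . f], [L → . E n], [L → .] }  — shift, 2 reduces
  I13: { [E → f .], [F → y f .] }  — 2 reduces
  I14: { [F → n F F .] }  — reduce
  I15: { [L → E n .] }  — reduce

I5 contains complete items [F → .], [L → .] — reduce-reduce conflict.
I8 contains complete items [F → .], [L → .] — reduce-reduce conflict.
I11 contains complete items [F → .], [L → .] — reduce-reduce conflict.
I12 contains complete items [F → .], [L → .] — reduce-reduce conflict.
I13 contains complete items [E → f .], [F → y f .] — reduce-reduce conflict.

Answer: Yes — I5: [F → .] vs [L → .]; I8: [F → .] vs [L → .]; I11: [F → .] vs [L → .]; I12: [F → .] vs [L → .]; I13: [E → f .] vs [F → y f .]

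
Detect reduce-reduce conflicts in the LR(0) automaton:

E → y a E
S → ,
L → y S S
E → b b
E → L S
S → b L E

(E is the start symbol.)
Augment with E' → E and build the canonical LR(0) collection (I0 = CLOSURE({[E' → . E]}), then GOTO on every symbol after a dot until no new states appear). It has 16 states:
  I0: { [E → . L S], [E → . b b], [E → . y a E], [E' → . E], [L → . y S S] }  — shift
  I1: { [E' → E .] }  — accept
  I2: { [E → L . S], [S → . ,], [S → . b L E] }  — shift
  I3: { [E → b . b] }  — shift
  I4: { [E → y . a E], [L → y . S S], [S → . ,], [S → . b L E] }  — shift
  I5: { [S → , .] }  — reduce
  I6: { [L → y S . S], [S → . ,], [S → . b L E] }  — shift
  I7: { [E → . L S], [E → . b b], [E → . y a E], [E → y a . E], [L → . y S S] }  — shift
  I8: { [L → . y S S], [S → b . L E] }  — shift
  I9: { [E → . L S], [E → . b b], [E → . y a E], [L → . y S S], [S → b L . E] }  — shift
  I10: { [L → y . S S], [S → . ,], [S → . b L E] }  — shift
  I11: { [S → b L E .] }  — reduce
  I12: { [E → y a E .] }  — reduce
  I13: { [L → y S S .] }  — reduce
  I14: { [E → b b .] }  — reduce
  I15: { [E → L S .] }  — reduce

No state contains more than one complete item.

Answer: No reduce-reduce conflicts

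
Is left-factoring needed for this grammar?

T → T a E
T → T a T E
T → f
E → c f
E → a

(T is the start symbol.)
Yes, T has productions with common prefix 'T a'

Left-factoring is needed when two productions for the same non-terminal
share a common prefix on the right-hand side.

Productions for T:
  T → T a E
  T → T a T E
  T → f
Productions for E:
  E → c f
  E → a

Found common prefix 'T a' in productions for T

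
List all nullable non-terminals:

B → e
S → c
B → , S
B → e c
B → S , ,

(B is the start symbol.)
A non-terminal is nullable if it can derive ε (the empty string): either it has an ε-production, or it has a production whose right-hand side consists entirely of nullable non-terminals.

There are no ε-productions, so no non-terminal can derive ε.
No non-terminals are nullable.

Answer: None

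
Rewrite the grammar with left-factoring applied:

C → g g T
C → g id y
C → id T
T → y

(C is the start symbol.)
C → g C'
C' → g T
C' → id y
C → id T
T → y

Left-factoring transforms A → αβ₁ | αβ₂ into A → αA' and A' → β₁ | β₂
(α is the longest common prefix among the alternatives). Repeat until
no nonterminal has two alternatives with a common prefix.

Round 1: C has alternatives sharing prefix 'g'. Introduce C': C → g C'
  Add: C' → g T
  Add: C' → id y

No remaining common prefixes — done.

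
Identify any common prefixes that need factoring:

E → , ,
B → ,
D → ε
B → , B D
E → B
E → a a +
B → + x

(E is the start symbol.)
Left-factoring is needed when two productions for the same non-terminal
share a common prefix on the right-hand side.

Productions for E:
  E → , ,
  E → B
  E → a a +
Productions for B:
  B → ,
  B → , B D
  B → + x

Found common prefix ',' in productions for B

Answer: Yes, B has productions with common prefix ','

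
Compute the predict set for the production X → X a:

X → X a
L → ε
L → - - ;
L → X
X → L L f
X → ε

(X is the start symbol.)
PREDICT(X → X a) = (FIRST(RHS) \ {ε}) ∪ (FOLLOW(X) if ε ∈ FIRST(RHS), i.e. RHS ⇒* ε)
FIRST(X) = { '-', 'a', 'f', ε }
FIRST(X a) = { '-', 'a', 'f' }
ε ∉ FIRST(X a), so FOLLOW(X) is not added.
PREDICT(X → X a) = { '-', 'a', 'f' }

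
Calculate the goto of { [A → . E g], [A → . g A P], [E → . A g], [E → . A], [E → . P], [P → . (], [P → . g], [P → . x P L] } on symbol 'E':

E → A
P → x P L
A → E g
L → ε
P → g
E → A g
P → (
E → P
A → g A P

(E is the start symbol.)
{ [A → E . g] }

GOTO(I, 'E') = CLOSURE({ [A → αX.β] : [A → α.Xβ] ∈ I, X = 'E' })

Items with dot before 'E', with the dot advanced:
  [A → . E g] → [A → E . g]
Closure adds nothing (no advanced item has the dot before a non-terminal).

GOTO = { [A → E . g] }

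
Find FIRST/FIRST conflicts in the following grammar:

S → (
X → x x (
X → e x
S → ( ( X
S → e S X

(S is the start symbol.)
Productions for S:
  S → (: FIRST = { '(' }
  S → ( ( X: FIRST = { '(' }
  S → e S X: FIRST = { 'e' }
Productions for X:
  X → x x (: FIRST = { 'x' }
  X → e x: FIRST = { 'e' }

Conflict for S: S → ( and S → ( ( X
  Overlap: { '(' }

Answer: Yes. S → '(' / S → '(' '(' X on { '(' }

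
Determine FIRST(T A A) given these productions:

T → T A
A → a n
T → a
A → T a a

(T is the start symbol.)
FIRST sets of the non-terminals involved (from the grammar, by fixed-point iteration):
  FIRST(T) = { 'a' }

To compute FIRST(T A A), process the symbols left to right:
Symbol T is a non-terminal. Add FIRST(T) \ {ε} = { 'a' }
T is not nullable (ε ∉ FIRST(T)), so stop here.
FIRST(T A A) = { 'a' }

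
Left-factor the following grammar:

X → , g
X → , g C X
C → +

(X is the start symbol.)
Left-factoring transforms A → αβ₁ | αβ₂ into A → αA' and A' → β₁ | β₂
(α is the longest common prefix among the alternatives). Repeat until
no nonterminal has two alternatives with a common prefix.

Round 1: X has alternatives sharing prefix ', g'. Introduce X': X → , g X'
  Add: X' → ε
  Add: X' → C X

No remaining common prefixes — done.

Resulting grammar:
X → , g X'
X' → ε
X' → C X
C → +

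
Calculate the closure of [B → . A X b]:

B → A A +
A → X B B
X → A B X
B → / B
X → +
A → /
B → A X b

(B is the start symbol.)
{ [A → . /], [A → . X B B], [B → . A X b], [X → . +], [X → . A B X] }

To compute CLOSURE, for each item [A → α.Bβ] where B is a non-terminal, add [B → .γ] for all productions B → γ; repeat for the newly added items until nothing changes.

Start with: [B → . A X b]
  [B → . A X b] has the dot before A: add [A → . X B B], [A → . /]
  [A → . X B B] has the dot before X: add [X → . A B X], [X → . +]
No further items can be added.

CLOSURE = { [A → . /], [A → . X B B], [B → . A X b], [X → . +], [X → . A B X] }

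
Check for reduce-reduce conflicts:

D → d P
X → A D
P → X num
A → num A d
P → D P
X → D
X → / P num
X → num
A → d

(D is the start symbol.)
No reduce-reduce conflicts

A reduce-reduce conflict occurs when an LR(0) state has two complete items [A → α .] and [B → β .] — both call for a reduction, and with no lookahead the parser cannot choose between them.

Augment with D' → D and build the canonical LR(0) collection (I0 = CLOSURE({[D' → . D]}), then GOTO on every symbol after a dot until no new states appear). It has 19 states:
  I0: { [D → . d P], [D' → . D] }  — shift
  I1: { [D' → D .] }  — accept
  I2: { [A → . d], [A → . num A d], [D → . d P], [D → d . P], [P → . D P], [P → . X num], [X → . / P num], [X → . A D], [X → . D], [X → . num] }  — shift
  I3: { [A → . d], [A → . num A d], [D → . d P], [P → . D P], [P → . X num], [X → . / P num], [X → . A D], [X → . D], [X → . num], [X → / . P num] }  — shift
  I4: { [D → . d P], [X → A . D] }  — shift
  I5: { [A → . d], [A → . num A d], [D → . d P], [P → . D P], [P → . X num], [P → D . P], [X → . / P num], [X → . A D], [X → . D], [X → . num], [X → D .] }  — shift, reduce
  I6: { [D → d P .] }  — reduce
  I7: { [P → X . num] }  — shift
  I8: { [A → . d], [A → . num A d], [A → d .], [D → . d P], [D → d . P], [P → . D P], [P → . X num], [X → . / P num], [X → . A D], [X → . D], [X → . num] }  — shift, reduce
  I9: { [A → . d], [A → . num A d], [A → num . A d], [X → num .] }  — shift, reduce
  I10: { [A → num A . d] }  — shift
  I11: { [A → d .] }  — reduce
  I12: { [A → . d], [A → . num A d], [A → num . A d] }  — shift
  I13: { [A → num A d .] }  — reduce
  I14: { [P → X num .] }  — reduce
  I15: { [P → D P .] }  — reduce
  I16: { [X → A D .] }  — reduce
  I17: { [X → / P . num] }  — shift
  I18: { [X → / P num .] }  — reduce

No state contains more than one complete item.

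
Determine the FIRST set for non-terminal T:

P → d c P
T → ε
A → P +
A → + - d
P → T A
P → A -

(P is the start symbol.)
To compute FIRST(T), examine every production with T on the left-hand side, reading each right-hand side left to right until a non-nullable symbol is reached.

From T → ε:
  - ε-production, so ε ∈ FIRST(T)

Collecting: FIRST(T) = { ε }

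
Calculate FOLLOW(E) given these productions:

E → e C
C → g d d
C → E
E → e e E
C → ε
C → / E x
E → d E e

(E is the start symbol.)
To compute FOLLOW(E), find every occurrence of E on a right-hand side N → α E β: add FIRST(β) \ {ε}, and if β is empty or nullable also add FOLLOW(N). Iterate to a fixed point.

E is the start symbol, so $ ∈ FOLLOW(E).
In C → E: E is at the end, add FOLLOW(C)
In E → e e E: E is at the end; this adds FOLLOW(E) to itself — nothing new
In C → / E x: E is followed by x, add FIRST(x) \ {ε} = { 'x' }
In E → d E e: E is followed by e, add FIRST(e) \ {ε} = { 'e' }

The FOLLOW sets referred to above (computed the same way, to a fixed point):
  FOLLOW(C) = { $, 'e', 'x' }

Taking the union: FOLLOW(E) = { $, 'e', 'x' }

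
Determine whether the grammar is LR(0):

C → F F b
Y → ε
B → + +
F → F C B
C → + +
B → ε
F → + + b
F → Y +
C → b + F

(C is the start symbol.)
No. Shift-reduce conflict between [Y → .] and [C → . + +]

A grammar is LR(0) if no state in the canonical LR(0) collection has:
  - both a shift item (dot before a terminal) and a complete item (shift-reduce conflict), or
  - two or more complete items (reduce-reduce conflict; the accept item [C' → C .] counts as a complete item here).

Augment with C' → C and build the canonical LR(0) collection (I0 = CLOSURE({[C' → . C]}), then GOTO on every symbol after a dot until no new states appear). It has 19 states:
  I0: { [C → . + +], [C → . F F b], [C → . b + F], [C' → . C], [F → . + + b], [F → . F C B], [F → . Y +], [Y → .] }  — shift, reduce
  I1: { [C → + . +], [F → + . + b] }  — shift
  I2: { [C' → C .] }  — accept
  I3: { [C → . + +], [C → . F F b], [C → . b + F], [C → F . F b], [F → . + + b], [F → . F C B], [F → . Y +], [F → F . C B], [Y → .] }  — shift, reduce
  I4: { [F → Y . +] }  — shift
  I5: { [C → b . + F] }  — shift
  I6: { [C → b + . F], [F → . + + b], [F → . F C B], [F → . Y +], [Y → .] }  — shift, reduce
  I7: { [F → + . + b] }  — shift
  I8: { [C → . + +], [C → . F F b], [C → . b + F], [C → b + F .], [F → . + + b], [F → . F C B], [F → . Y +], [F → F . C B], [Y → .] }  — shift, 2 reduces
  I9: { [B → . + +], [B → .], [F → F C . B] }  — shift, reduce
  I10: { [B → + . +] }  — shift
  I11: { [F → F C B .] }  — reduce
  I12: { [B → + + .] }  — reduce
  I13: { [F → + + . b] }  — shift
  I14: { [F → + + b .] }  — reduce
  I15: { [F → Y + .] }  — reduce
  I16: { [C → . + +], [C → . F F b], [C → . b + F], [C → F . F b], [C → F F . b], [F → . + + b], [F → . F C B], [F → . Y +], [F → F . C B], [Y → .] }  — shift, reduce
  I17: { [C → F F b .], [C → b . + F] }  — shift, reduce
  I18: { [C → + + .], [F → + + . b] }  — shift, reduce

Conflict in state I0:
  Shift-reduce conflict between [Y → .] and [C → . + +]
So the grammar is NOT LR(0).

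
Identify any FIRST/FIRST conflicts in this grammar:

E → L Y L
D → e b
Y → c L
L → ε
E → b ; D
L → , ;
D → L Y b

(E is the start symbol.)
FIRST sets of the non-terminals at (or reachable through a nullable prefix from) the front of some alternative:
  FIRST(L) = { ',', ε }
  FIRST(Y) = { 'c' }

Productions for E:
  E → L Y L: FIRST = { ',', 'c' }
  E → b ; D: FIRST = { 'b' }
Productions for D:
  D → e b: FIRST = { 'e' }
  D → L Y b: FIRST = { ',', 'c' }
Productions for L:
  L → ε: FIRST = { ε }
  L → , ;: FIRST = { ',' }
Y has only one production, so no FIRST/FIRST conflict is possible there.

All alternatives of each non-terminal have pairwise disjoint FIRST sets.

Answer: No FIRST/FIRST conflicts.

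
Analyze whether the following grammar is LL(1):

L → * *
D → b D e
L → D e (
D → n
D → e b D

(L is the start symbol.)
Yes, the grammar is LL(1).

Relevant sets:
  FIRST(D) = { 'b', 'e', 'n' }

For L:
  PREDICT(L → '*' '*') = { '*' }
  PREDICT(L → D e '(') = { 'b', 'e', 'n' }
For D:
  PREDICT(D → b D e) = { 'b' }
  PREDICT(D → n) = { 'n' }
  PREDICT(D → e b D) = { 'e' }

All predict sets are disjoint. The grammar IS LL(1).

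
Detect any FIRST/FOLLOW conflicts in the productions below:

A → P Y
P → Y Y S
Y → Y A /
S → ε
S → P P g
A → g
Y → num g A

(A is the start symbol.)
Yes. S → P P g with FOLLOW(S) on { 'num' }

A FIRST/FOLLOW conflict occurs when a non-terminal N has a nullable alternative N → β (β ⇒* ε) and another alternative N → α with FIRST(α) ∩ FOLLOW(N) ≠ ∅: on such a lookahead the parser cannot decide between expanding α and letting N vanish via β.

Nullable non-terminals: S.
FIRST sets used below: FIRST(P) = { 'num' }

S: nullable alternative(s) S → ε; FOLLOW(S) = { 'g', 'num' }
  S → ε: FIRST \ {ε} = { } — this is the only nullable alternative, skip
  S → P P g: FIRST \ {ε} = { 'num' } — overlaps FOLLOW(S) on { 'num' }: CONFLICT

A, P, Y have no nullable alternative, so no FIRST/FOLLOW check is needed there.

So the grammar has 1 FIRST/FOLLOW conflict (marked CONFLICT above).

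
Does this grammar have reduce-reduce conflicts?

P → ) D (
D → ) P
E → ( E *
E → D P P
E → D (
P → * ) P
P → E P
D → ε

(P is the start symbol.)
Yes — I8: [D → .] vs [E → D ( .]; I18: [D → .] vs [E → D ( .]

Augment with P' → P and build the canonical LR(0) collection (I0 = CLOSURE({[P' → . P]}), then GOTO on every symbol after a dot until no new states appear). It has 19 states:
  I0: { [D → . ) P], [D → .], [E → . ( E *], [E → . D (], [E → . D P P], [P → . ) D (], [P → . * ) P], [P → . E P], [P' → . P] }  — shift, reduce
  I1: { [D → . ) P], [D → .], [E → ( . E *], [E → . ( E *], [E → . D (], [E → . D P P] }  — shift, reduce
  I2: { [D → ) . P], [D → . ) P], [D → .], [E → . ( E *], [E → . D (], [E → . D P P], [P → ) . D (], [P → . ) D (], [P → . * ) P], [P → . E P] }  — shift, reduce
  I3: { [P → * . ) P] }  — shift
  I4: { [D → . ) P], [D → .], [E → . ( E *], [E → . D (], [E → . D P P], [E → D . (], [E → D . P P], [P → . ) D (], [P → . * ) P], [P → . E P] }  — shift, reduce
  I5: { [D → . ) P], [D → .], [E → . ( E *], [E → . D (], [E → . D P P], [P → . ) D (], [P → . * ) P], [P → . E P], [P → E . P] }  — shift, reduce
  I6: { [P' → P .] }  — accept
  I7: { [P → E P .] }  — reduce
  I8: { [D → . ) P], [D → .], [E → ( . E *], [E → . ( E *], [E → . D (], [E → . D P P], [E → D ( .] }  — shift, 2 reduces
  I9: { [D → . ) P], [D → .], [E → . ( E *], [E → . D (], [E → . D P P], [E → D P . P], [P → . ) D (], [P → . * ) P], [P → . E P] }  — shift, reduce
  I10: { [E → D P P .] }  — reduce
  I11: { [D → ) . P], [D → . ) P], [D → .], [E → . ( E *], [E → . D (], [E → . D P P], [P → . ) D (], [P → . * ) P], [P → . E P] }  — shift, reduce
  I12: { [E → ( E . *] }  — shift
  I13: { [E → ( E * .] }  — reduce
  I14: { [D → ) P .] }  — reduce
  I15: { [D → . ) P], [D → .], [E → . ( E *], [E → . D (], [E → . D P P], [P → * ) . P], [P → . ) D (], [P → . * ) P], [P → . E P] }  — shift, reduce
  I16: { [P → * ) P .] }  — reduce
  I17: { [D → . ) P], [D → .], [E → . ( E *], [E → . D (], [E → . D P P], [E → D . (], [E → D . P P], [P → ) D . (], [P → . ) D (], [P → . * ) P], [P → . E P] }  — shift, reduce
  I18: { [D → . ) P], [D → .], [E → ( . E *], [E → . ( E *], [E → . D (], [E → . D P P], [E → D ( .], [P → ) D ( .] }  — shift, 3 reduces

I8 contains complete items [D → .], [E → D ( .] — reduce-reduce conflict.
I18 contains complete items [D → .], [E → D ( .], [P → ) D ( .] — reduce-reduce conflict.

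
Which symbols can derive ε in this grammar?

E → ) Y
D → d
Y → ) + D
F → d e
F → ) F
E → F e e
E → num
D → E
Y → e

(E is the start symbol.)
A non-terminal is nullable if it can derive ε (the empty string): either it has an ε-production, or it has a production whose right-hand side consists entirely of nullable non-terminals.

There are no ε-productions, so no non-terminal can derive ε.
No non-terminals are nullable.

Answer: None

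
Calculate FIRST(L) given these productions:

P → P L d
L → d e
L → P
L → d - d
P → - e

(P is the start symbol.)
{ '-', 'd' }

To compute FIRST(L), examine every production with L on the left-hand side, reading each right-hand side left to right until a non-nullable symbol is reached.

FIRST sets of the other non-terminals involved (by the same procedure, iterated to a fixed point):
  FIRST(P) = { '-' }

From L → d e:
  - d is a terminal: add 'd' and stop
From L → P:
  - P is a non-terminal: add FIRST(P) \ {ε} = { '-' }
    P is not nullable, so stop
From L → d - d:
  - d is a terminal: add 'd' and stop

Collecting: FIRST(L) = { '-', 'd' }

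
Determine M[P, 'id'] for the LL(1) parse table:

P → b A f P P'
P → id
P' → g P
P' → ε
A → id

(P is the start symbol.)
To find M[P, 'id'], we find productions for P where 'id' is in the predict set (PREDICT(N → α) = (FIRST(α) \ {ε}) ∪ (FOLLOW(N) if α ⇒* ε)).

P → b A f P P': PREDICT = { 'b' }
P → id: PREDICT = { 'id' }
  'id' is in predict set, so this production goes in M[P, 'id']

M[P, 'id'] = P → id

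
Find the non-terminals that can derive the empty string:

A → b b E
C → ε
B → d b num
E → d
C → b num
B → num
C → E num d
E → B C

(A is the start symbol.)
{ 'C' }

A non-terminal is nullable if it can derive ε (the empty string): either it has an ε-production, or it has a production whose right-hand side consists entirely of nullable non-terminals.

ε-productions: C → ε
So C is immediately nullable.
No further non-terminal can be added: every production for the remaining non-terminals contains a terminal or a non-nullable non-terminal.
Nullable = { 'C' }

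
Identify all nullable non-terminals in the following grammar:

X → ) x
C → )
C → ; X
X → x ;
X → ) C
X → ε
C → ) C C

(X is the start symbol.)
{ 'X' }

ε-productions: X → ε
So X is immediately nullable.
No further non-terminal can be added: every production for the remaining non-terminals contains a terminal or a non-nullable non-terminal.
Nullable = { 'X' }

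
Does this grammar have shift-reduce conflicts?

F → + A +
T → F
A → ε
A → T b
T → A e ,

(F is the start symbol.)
A shift-reduce conflict occurs when an LR(0) state has both:
  - a complete (reduce) item [A → α .] (dot at the end), and
  - a shift item [B → β . c γ] (dot before a terminal).

Augment with F' → F and build the canonical LR(0) collection (I0 = CLOSURE({[F' → . F]}), then GOTO on every symbol after a dot until no new states appear). It has 10 states:
  I0: { [F → . + A +], [F' → . F] }  — shift
  I1: { [A → . T b], [A → .], [F → + . A +], [F → . + A +], [T → . A e ,], [T → . F] }  — shift, reduce
  I2: { [F' → F .] }  — accept
  I3: { [F → + A . +], [T → A . e ,] }  — shift
  I4: { [T → F .] }  — reduce
  I5: { [A → T . b] }  — shift
  I6: { [A → T b .] }  — reduce
  I7: { [F → + A + .] }  — reduce
  I8: { [T → A e . ,] }  — shift
  I9: { [T → A e , .] }  — reduce

I1 contains reduce item [A → .] and shift item [F → . + A +] — shift-reduce conflict.

Answer: Yes — I1: [A → .] vs [F → . + A +]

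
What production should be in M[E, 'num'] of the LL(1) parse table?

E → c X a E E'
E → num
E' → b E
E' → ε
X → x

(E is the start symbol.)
E → num

To find M[E, 'num'], we find productions for E where 'num' is in the predict set (PREDICT(N → α) = (FIRST(α) \ {ε}) ∪ (FOLLOW(N) if α ⇒* ε)).

E → c X a E E': PREDICT = { 'c' }
E → num: PREDICT = { 'num' }
  'num' is in predict set, so this production goes in M[E, 'num']

M[E, 'num'] = E → num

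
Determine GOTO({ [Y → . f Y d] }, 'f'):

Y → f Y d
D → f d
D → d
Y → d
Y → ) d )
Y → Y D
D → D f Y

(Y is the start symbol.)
{ [Y → . ) d )], [Y → . Y D], [Y → . d], [Y → . f Y d], [Y → f . Y d] }

GOTO(I, 'f') = CLOSURE({ [A → αX.β] : [A → α.Xβ] ∈ I, X = 'f' })

Items with dot before 'f', with the dot advanced:
  [Y → . f Y d] → [Y → f . Y d]
Closure of the advanced items:
  [Y → f . Y d] has the dot before Y: add [Y → . f Y d], [Y → . d], [Y → . ) d )], [Y → . Y D]

GOTO = { [Y → . ) d )], [Y → . Y D], [Y → . d], [Y → . f Y d], [Y → f . Y d] }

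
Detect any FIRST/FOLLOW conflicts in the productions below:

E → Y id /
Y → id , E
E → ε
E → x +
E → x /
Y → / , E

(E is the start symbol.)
Nullable non-terminals: E.
FIRST sets used below: FIRST(Y) = { '/', 'id' }

E: nullable alternative(s) E → ε; FOLLOW(E) = { $, 'id' }
  E → Y id /: FIRST \ {ε} = { '/', 'id' } — overlaps FOLLOW(E) on { 'id' }: CONFLICT
  E → ε: FIRST \ {ε} = { } — this is the only nullable alternative, skip
  E → x +: FIRST \ {ε} = { 'x' } — disjoint from FOLLOW(E)
  E → x /: FIRST \ {ε} = { 'x' } — disjoint from FOLLOW(E)

Y has no nullable alternative, so no FIRST/FOLLOW check is needed there.

So the grammar has 1 FIRST/FOLLOW conflict (marked CONFLICT above).

Answer: Yes. E → Y id '/' with FOLLOW(E) on { 'id' }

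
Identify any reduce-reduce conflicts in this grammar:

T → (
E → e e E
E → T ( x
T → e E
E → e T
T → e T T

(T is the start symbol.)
Yes — I9: [E → e e E .] vs [T → e E .]

Augment with T' → T and build the canonical LR(0) collection (I0 = CLOSURE({[T' → . T]}), then GOTO on every symbol after a dot until no new states appear). It has 13 states:
  I0: { [T → . (], [T → . e E], [T → . e T T], [T' → . T] }  — shift
  I1: { [T → ( .] }  — reduce
  I2: { [T' → T .] }  — accept
  I3: { [E → . T ( x], [E → . e T], [E → . e e E], [T → . (], [T → . e E], [T → . e T T], [T → e . E], [T → e . T T] }  — shift
  I4: { [T → e E .] }  — reduce
  I5: { [E → T . ( x], [T → . (], [T → . e E], [T → . e T T], [T → e T . T] }  — shift
  I6: { [E → . T ( x], [E → . e T], [E → . e e E], [E → e . T], [E → e . e E], [T → . (], [T → . e E], [T → . e T T], [T → e . E], [T → e . T T] }  — shift
  I7: { [E → T . ( x], [E → e T .], [T → . (], [T → . e E], [T → . e T T], [T → e T . T] }  — shift, reduce
  I8: { [E → . T ( x], [E → . e T], [E → . e e E], [E → e . T], [E → e . e E], [E → e e . E], [T → . (], [T → . e E], [T → . e T T], [T → e . E], [T → e . T T] }  — shift
  I9: { [E → e e E .], [T → e E .] }  — 2 reduces
  I10: { [E → T ( . x], [T → ( .] }  — shift, reduce
  I11: { [T → e T T .] }  — reduce
  I12: { [E → T ( x .] }  — reduce

I9 contains complete items [E → e e E .], [T → e E .] — reduce-reduce conflict.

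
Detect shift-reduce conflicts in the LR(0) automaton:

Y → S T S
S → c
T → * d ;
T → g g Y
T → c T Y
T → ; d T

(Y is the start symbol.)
Augment with Y' → Y and build the canonical LR(0) collection (I0 = CLOSURE({[Y' → . Y]}), then GOTO on every symbol after a dot until no new states appear). It has 18 states:
  I0: { [S → . c], [Y → . S T S], [Y' → . Y] }  — shift
  I1: { [T → . * d ;], [T → . ; d T], [T → . c T Y], [T → . g g Y], [Y → S . T S] }  — shift
  I2: { [Y' → Y .] }  — accept
  I3: { [S → c .] }  — reduce
  I4: { [T → * . d ;] }  — shift
  I5: { [T → ; . d T] }  — shift
  I6: { [S → . c], [Y → S T . S] }  — shift
  I7: { [T → . * d ;], [T → . ; d T], [T → . c T Y], [T → . g g Y], [T → c . T Y] }  — shift
  I8: { [T → g . g Y] }  — shift
  I9: { [S → . c], [T → g g . Y], [Y → . S T S] }  — shift
  I10: { [T → g g Y .] }  — reduce
  I11: { [S → . c], [T → c T . Y], [Y → . S T S] }  — shift
  I12: { [T → c T Y .] }  — reduce
  I13: { [Y → S T S .] }  — reduce
  I14: { [T → . * d ;], [T → . ; d T], [T → . c T Y], [T → . g g Y], [T → ; d . T] }  — shift
  I15: { [T → ; d T .] }  — reduce
  I16: { [T → * d . ;] }  — shift
  I17: { [T → * d ; .] }  — reduce

No state contains both a complete item and a shift item.

Answer: No shift-reduce conflicts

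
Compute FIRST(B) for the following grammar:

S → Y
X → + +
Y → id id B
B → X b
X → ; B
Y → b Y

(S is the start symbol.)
To compute FIRST(B), examine every production with B on the left-hand side, reading each right-hand side left to right until a non-nullable symbol is reached.

FIRST sets of the other non-terminals involved (by the same procedure, iterated to a fixed point):
  FIRST(X) = { '+', ';' }

From B → X b:
  - X is a non-terminal: add FIRST(X) \ {ε} = { '+', ';' }
    X is not nullable, so stop

Collecting: FIRST(B) = { '+', ';' }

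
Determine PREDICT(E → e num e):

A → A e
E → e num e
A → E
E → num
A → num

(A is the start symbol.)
{ 'e' }

PREDICT(E → e num e) = (FIRST(RHS) \ {ε}) ∪ (FOLLOW(E) if ε ∈ FIRST(RHS), i.e. RHS ⇒* ε)
FIRST(e num e) = { 'e' }
ε ∉ FIRST(e num e), so FOLLOW(E) is not added.
PREDICT(E → e num e) = { 'e' }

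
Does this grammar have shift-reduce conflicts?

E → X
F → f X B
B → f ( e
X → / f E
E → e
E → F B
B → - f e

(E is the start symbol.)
No shift-reduce conflicts

Augment with E' → E and build the canonical LR(0) collection (I0 = CLOSURE({[E' → . E]}), then GOTO on every symbol after a dot until no new states appear). It has 18 states:
  I0: { [E → . F B], [E → . X], [E → . e], [E' → . E], [F → . f X B], [X → . / f E] }  — shift
  I1: { [X → / . f E] }  — shift
  I2: { [E' → E .] }  — accept
  I3: { [B → . - f e], [B → . f ( e], [E → F . B] }  — shift
  I4: { [E → X .] }  — reduce
  I5: { [E → e .] }  — reduce
  I6: { [F → f . X B], [X → . / f E] }  — shift
  I7: { [B → . - f e], [B → . f ( e], [F → f X . B] }  — shift
  I8: { [B → - . f e] }  — shift
  I9: { [F → f X B .] }  — reduce
  I10: { [B → f . ( e] }  — shift
  I11: { [B → f ( . e] }  — shift
  I12: { [B → f ( e .] }  — reduce
  I13: { [B → - f . e] }  — shift
  I14: { [B → - f e .] }  — reduce
  I15: { [E → F B .] }  — reduce
  I16: { [E → . F B], [E → . X], [E → . e], [F → . f X B], [X → . / f E], [X → / f . E] }  — shift
  I17: { [X → / f E .] }  — reduce

No state contains both a complete item and a shift item.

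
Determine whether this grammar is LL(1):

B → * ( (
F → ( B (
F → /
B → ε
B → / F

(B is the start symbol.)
Relevant sets:
  FOLLOW(B) = { $, '(' }

For B:
  PREDICT(B → '*' '(' '(') = { '*' }
  PREDICT(B → ε) = { $, '(' }
  PREDICT(B → '/' F) = { '/' }
For F:
  PREDICT(F → '(' B '(') = { '(' }
  PREDICT(F → '/') = { '/' }

All predict sets are disjoint. The grammar IS LL(1).

Answer: Yes, the grammar is LL(1).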